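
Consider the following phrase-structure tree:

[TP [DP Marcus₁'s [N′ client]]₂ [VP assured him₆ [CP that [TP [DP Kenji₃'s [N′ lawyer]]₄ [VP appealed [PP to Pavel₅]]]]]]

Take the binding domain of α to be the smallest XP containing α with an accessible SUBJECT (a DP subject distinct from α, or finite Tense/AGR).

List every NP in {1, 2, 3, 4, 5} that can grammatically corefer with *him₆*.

{1}

*him* is a pronoun, so Principle B applies: it must be free in its binding domain.
Binding domain of *him₆*: the matrix TP, whose subject is [Marcus₁'s client]₂.
*Marcus₁* and the pronoun do not c-command one another → neither Principle B nor Principle C is at stake; coindexation permitted.
*[Marcus₁'s client]₂* c-commands the pronoun within its binding domain → coindexation would violate Principle B.
*Kenji₃*: the pronoun c-commands this R-expression → coindexation would violate Principle C on *Kenji₃*.
*[Kenji₃'s lawyer]₄*: the pronoun c-commands this R-expression → coindexation would violate Principle C on *[Kenji₃'s lawyer]₄*.
*Pavel₅*: the pronoun c-commands this R-expression → coindexation would violate Principle C on *Pavel₅*.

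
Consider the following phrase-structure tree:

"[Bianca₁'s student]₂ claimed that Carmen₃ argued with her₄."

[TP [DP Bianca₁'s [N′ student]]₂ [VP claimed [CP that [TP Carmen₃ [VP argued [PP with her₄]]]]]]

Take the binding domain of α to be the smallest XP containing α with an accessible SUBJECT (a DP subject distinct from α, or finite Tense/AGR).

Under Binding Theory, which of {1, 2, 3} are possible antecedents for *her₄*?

{1, 2}

*her* is a pronoun, so Principle B applies: it must be free in its binding domain.
Binding domain of *her₄*: the embedded TP, whose subject is Carmen₃.
*Bianca₁* and the pronoun do not c-command one another → neither Principle B nor Principle C is at stake; coindexation permitted.
*[Bianca₁'s student]₂* c-commands the pronoun but from outside its binding domain, and is not c-commanded by it → coindexation permitted.
*Carmen₃* c-commands the pronoun within its binding domain → coindexation would violate Principle B.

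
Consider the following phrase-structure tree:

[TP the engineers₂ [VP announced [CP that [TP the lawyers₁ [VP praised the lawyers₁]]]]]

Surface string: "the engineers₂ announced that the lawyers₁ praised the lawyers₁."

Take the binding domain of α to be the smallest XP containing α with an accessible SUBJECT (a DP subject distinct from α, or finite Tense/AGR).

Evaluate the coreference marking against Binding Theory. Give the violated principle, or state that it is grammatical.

Principle C

The two coindexed NPs are *the lawyers₁* (the lower occurrence) and *the lawyers₁* (the higher occurrence).
*the lawyers₁* (the lower occurrence) is an R-expression. Principle C requires it to be free everywhere.
*the lawyers₁* (the higher occurrence) c-commands it and carries the same index.
The R-expression is bound → Principle C violation.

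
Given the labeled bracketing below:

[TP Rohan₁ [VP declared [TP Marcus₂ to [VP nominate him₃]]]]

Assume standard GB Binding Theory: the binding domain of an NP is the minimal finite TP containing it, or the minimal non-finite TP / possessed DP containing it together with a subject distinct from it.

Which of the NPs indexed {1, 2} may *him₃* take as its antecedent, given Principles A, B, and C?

*him* is a pronoun, so Principle B applies: it must be free in its binding domain.
Binding domain of *him₃*: the embedded TP, whose subject is Marcus₂.
*Rohan₁* c-commands the pronoun but from outside its binding domain, and is not c-commanded by it → coindexation permitted.
*Marcus₂* c-commands the pronoun within its binding domain → coindexation would violate Principle B.

{1}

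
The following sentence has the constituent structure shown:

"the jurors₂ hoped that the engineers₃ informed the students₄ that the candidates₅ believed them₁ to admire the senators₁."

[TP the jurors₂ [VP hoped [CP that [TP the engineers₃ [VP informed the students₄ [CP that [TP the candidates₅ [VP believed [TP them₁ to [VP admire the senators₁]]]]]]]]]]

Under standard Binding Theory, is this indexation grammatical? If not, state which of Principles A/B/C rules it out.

The two coindexed NPs are *them₁* and *the senators₁*.
*the senators₁* is an R-expression. Principle C requires it to be free everywhere.
*them₁* c-commands it and carries the same index.
The R-expression is bound → Principle C violation.

Principle C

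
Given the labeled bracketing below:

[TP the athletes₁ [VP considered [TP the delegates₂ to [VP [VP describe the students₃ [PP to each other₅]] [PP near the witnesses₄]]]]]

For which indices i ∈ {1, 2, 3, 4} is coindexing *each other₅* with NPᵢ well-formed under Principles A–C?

*each other* is an anaphor, so Principle A applies: it must be bound in its binding domain.
Binding domain of *each other₅*: the embedded TP, whose subject is the delegates₂.
*the athletes₁* c-commands the anaphor but is outside its binding domain → cannot satisfy Principle A.
*the delegates₂* c-commands the anaphor within its binding domain → licit binder.
*the students₃* c-commands the anaphor within its binding domain → licit binder.
*the witnesses₄* does not c-command the anaphor → cannot bind it.

{2, 3}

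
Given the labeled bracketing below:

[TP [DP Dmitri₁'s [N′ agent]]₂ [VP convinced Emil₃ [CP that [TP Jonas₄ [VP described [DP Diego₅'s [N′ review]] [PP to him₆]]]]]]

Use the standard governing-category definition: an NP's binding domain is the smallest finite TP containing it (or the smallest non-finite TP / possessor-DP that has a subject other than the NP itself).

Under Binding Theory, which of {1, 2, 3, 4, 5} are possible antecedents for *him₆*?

{1, 2, 3, 5}

*him* is a pronoun, so Principle B applies: it must be free in its binding domain.
Binding domain of *him₆*: the embedded TP, whose subject is Jonas₄.
*Dmitri₁* and the pronoun do not c-command one another → neither Principle B nor Principle C is at stake; coindexation permitted.
*[Dmitri₁'s agent]₂* c-commands the pronoun but from outside its binding domain, and is not c-commanded by it → coindexation permitted.
*Emil₃* c-commands the pronoun but from outside its binding domain, and is not c-commanded by it → coindexation permitted.
*Jonas₄* c-commands the pronoun within its binding domain → coindexation would violate Principle B.
*Diego₅* and the pronoun do not c-command one another → neither Principle B nor Principle C is at stake; coindexation permitted.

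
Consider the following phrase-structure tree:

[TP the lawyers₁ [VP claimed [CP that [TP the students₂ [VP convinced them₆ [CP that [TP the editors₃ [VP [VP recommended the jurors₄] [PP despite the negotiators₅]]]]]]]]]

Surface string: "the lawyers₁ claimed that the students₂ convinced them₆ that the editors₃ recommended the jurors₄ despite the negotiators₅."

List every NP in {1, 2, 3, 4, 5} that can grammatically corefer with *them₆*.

{1}

*them* is a pronoun, so Principle B applies: it must be free in its binding domain.
Binding domain of *them₆*: the embedded TP, whose subject is the students₂.
*the lawyers₁* c-commands the pronoun but from outside its binding domain, and is not c-commanded by it → coindexation permitted.
*the students₂* c-commands the pronoun within its binding domain → coindexation would violate Principle B.
*the editors₃*: the pronoun c-commands this R-expression → coindexation would violate Principle C on *the editors₃*.
*the jurors₄*: the pronoun c-commands this R-expression → coindexation would violate Principle C on *the jurors₄*.
*the negotiators₅*: the pronoun c-commands this R-expression → coindexation would violate Principle C on *the negotiators₅*.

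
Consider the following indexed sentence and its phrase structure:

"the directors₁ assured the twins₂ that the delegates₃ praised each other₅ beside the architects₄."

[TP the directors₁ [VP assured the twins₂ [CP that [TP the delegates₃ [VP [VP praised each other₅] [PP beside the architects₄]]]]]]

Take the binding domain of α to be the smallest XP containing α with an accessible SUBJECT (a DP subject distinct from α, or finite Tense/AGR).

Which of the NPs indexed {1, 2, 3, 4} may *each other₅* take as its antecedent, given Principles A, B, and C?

{3}

*each other* is an anaphor, so Principle A applies: it must be bound in its binding domain.
Binding domain of *each other₅*: the embedded TP, whose subject is the delegates₃.
*the directors₁* c-commands the anaphor but is outside its binding domain → cannot satisfy Principle A.
*the twins₂* c-commands the anaphor but is outside its binding domain → cannot satisfy Principle A.
*the delegates₃* c-commands the anaphor within its binding domain → licit binder.
*the architects₄* does not c-command the anaphor → cannot bind it.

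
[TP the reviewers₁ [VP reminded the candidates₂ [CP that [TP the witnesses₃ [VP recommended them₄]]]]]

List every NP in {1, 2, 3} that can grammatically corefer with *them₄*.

*them* is a pronoun, so Principle B applies: it must be free in its binding domain.
Binding domain of *them₄*: the embedded TP, whose subject is the witnesses₃.
*the reviewers₁* c-commands the pronoun but from outside its binding domain, and is not c-commanded by it → coindexation permitted.
*the candidates₂* c-commands the pronoun but from outside its binding domain, and is not c-commanded by it → coindexation permitted.
*the witnesses₃* c-commands the pronoun within its binding domain → coindexation would violate Principle B.

{1, 2}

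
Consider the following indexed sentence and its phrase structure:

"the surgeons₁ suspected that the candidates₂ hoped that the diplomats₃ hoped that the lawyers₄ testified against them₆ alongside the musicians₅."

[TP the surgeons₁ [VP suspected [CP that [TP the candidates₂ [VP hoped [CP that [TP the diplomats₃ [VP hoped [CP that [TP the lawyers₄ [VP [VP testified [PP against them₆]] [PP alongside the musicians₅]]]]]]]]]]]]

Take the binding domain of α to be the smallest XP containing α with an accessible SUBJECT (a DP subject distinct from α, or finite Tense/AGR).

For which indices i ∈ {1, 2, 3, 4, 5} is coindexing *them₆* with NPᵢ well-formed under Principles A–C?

{1, 2, 3, 5}

*them* is a pronoun, so Principle B applies: it must be free in its binding domain.
Binding domain of *them₆*: the embedded TP, whose subject is the lawyers₄.
*the surgeons₁* c-commands the pronoun but from outside its binding domain, and is not c-commanded by it → coindexation permitted.
*the candidates₂* c-commands the pronoun but from outside its binding domain, and is not c-commanded by it → coindexation permitted.
*the diplomats₃* c-commands the pronoun but from outside its binding domain, and is not c-commanded by it → coindexation permitted.
*the lawyers₄* c-commands the pronoun within its binding domain → coindexation would violate Principle B.
*the musicians₅* and the pronoun do not c-command one another → neither Principle B nor Principle C is at stake; coindexation permitted.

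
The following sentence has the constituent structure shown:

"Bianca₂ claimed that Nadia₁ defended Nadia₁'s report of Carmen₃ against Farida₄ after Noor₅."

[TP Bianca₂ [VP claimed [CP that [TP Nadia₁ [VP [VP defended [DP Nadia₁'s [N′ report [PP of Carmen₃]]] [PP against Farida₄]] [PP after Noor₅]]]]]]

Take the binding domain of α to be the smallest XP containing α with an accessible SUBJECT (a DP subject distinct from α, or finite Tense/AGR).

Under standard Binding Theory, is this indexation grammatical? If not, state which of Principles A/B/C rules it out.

The two coindexed NPs are *Nadia₁* (the higher occurrence) and *Nadia₁* (the lower occurrence).
*Nadia₁* (the lower occurrence) is an R-expression. Principle C requires it to be free everywhere.
*Nadia₁* (the higher occurrence) c-commands it and carries the same index.
The R-expression is bound → Principle C violation.

Principle C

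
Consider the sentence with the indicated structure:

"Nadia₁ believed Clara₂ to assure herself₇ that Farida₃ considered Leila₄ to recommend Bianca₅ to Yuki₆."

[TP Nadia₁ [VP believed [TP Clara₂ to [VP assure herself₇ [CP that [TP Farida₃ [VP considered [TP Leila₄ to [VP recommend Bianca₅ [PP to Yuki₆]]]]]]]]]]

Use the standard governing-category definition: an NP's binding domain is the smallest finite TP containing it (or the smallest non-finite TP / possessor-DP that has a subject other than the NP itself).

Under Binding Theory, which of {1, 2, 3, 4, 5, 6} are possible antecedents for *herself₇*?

*herself* is an anaphor, so Principle A applies: it must be bound in its binding domain.
Binding domain of *herself₇*: the embedded TP, whose subject is Clara₂.
*Nadia₁* c-commands the anaphor but is outside its binding domain → cannot satisfy Principle A.
*Clara₂* c-commands the anaphor within its binding domain → licit binder.
*Farida₃* does not c-command the anaphor → cannot bind it.
*Leila₄* does not c-command the anaphor → cannot bind it.
*Bianca₅* does not c-command the anaphor → cannot bind it.
*Yuki₆* does not c-command the anaphor → cannot bind it.

{2}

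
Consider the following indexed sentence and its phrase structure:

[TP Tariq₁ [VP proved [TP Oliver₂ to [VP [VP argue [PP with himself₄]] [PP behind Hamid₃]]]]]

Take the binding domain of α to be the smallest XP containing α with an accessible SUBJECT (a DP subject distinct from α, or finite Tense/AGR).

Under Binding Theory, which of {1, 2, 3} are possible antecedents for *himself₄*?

{2}

*himself* is an anaphor, so Principle A applies: it must be bound in its binding domain.
Binding domain of *himself₄*: the embedded TP, whose subject is Oliver₂.
*Tariq₁* c-commands the anaphor but is outside its binding domain → cannot satisfy Principle A.
*Oliver₂* c-commands the anaphor within its binding domain → licit binder.
*Hamid₃* does not c-command the anaphor → cannot bind it.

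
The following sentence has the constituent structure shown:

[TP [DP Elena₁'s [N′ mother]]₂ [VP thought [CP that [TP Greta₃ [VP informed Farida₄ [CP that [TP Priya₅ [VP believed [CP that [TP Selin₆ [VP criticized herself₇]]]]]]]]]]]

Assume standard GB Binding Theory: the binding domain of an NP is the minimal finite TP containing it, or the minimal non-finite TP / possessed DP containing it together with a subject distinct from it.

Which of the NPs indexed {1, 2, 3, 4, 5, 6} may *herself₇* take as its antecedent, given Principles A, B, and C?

{6}

*herself* is an anaphor, so Principle A applies: it must be bound in its binding domain.
Binding domain of *herself₇*: the embedded TP, whose subject is Selin₆.
*Elena₁* does not c-command the anaphor → cannot bind it.
*[Elena₁'s mother]₂* c-commands the anaphor but is outside its binding domain → cannot satisfy Principle A.
*Greta₃* c-commands the anaphor but is outside its binding domain → cannot satisfy Principle A.
*Farida₄* c-commands the anaphor but is outside its binding domain → cannot satisfy Principle A.
*Priya₅* c-commands the anaphor but is outside its binding domain → cannot satisfy Principle A.
*Selin₆* c-commands the anaphor within its binding domain → licit binder.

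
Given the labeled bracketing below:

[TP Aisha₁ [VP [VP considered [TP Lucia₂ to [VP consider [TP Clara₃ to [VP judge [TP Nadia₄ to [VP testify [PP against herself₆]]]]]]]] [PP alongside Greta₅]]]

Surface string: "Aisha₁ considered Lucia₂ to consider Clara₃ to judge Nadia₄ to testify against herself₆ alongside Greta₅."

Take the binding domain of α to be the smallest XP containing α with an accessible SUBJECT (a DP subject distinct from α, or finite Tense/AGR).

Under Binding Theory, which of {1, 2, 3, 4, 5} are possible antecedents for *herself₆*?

*herself* is an anaphor, so Principle A applies: it must be bound in its binding domain.
Binding domain of *herself₆*: the embedded TP, whose subject is Nadia₄.
*Aisha₁* c-commands the anaphor but is outside its binding domain → cannot satisfy Principle A.
*Lucia₂* c-commands the anaphor but is outside its binding domain → cannot satisfy Principle A.
*Clara₃* c-commands the anaphor but is outside its binding domain → cannot satisfy Principle A.
*Nadia₄* c-commands the anaphor within its binding domain → licit binder.
*Greta₅* does not c-command the anaphor → cannot bind it.

{4}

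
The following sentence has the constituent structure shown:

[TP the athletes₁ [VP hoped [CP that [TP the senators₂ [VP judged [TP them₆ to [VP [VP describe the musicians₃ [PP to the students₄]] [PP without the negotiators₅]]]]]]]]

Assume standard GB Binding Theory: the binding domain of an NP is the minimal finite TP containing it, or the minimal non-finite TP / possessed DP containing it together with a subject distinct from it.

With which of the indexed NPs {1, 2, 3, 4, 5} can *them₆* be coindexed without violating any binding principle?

*them* is a pronoun, so Principle B applies: it must be free in its binding domain.
Binding domain of *them₆*: the embedded TP, whose subject is the senators₂.
*the athletes₁* c-commands the pronoun but from outside its binding domain, and is not c-commanded by it → coindexation permitted.
*the senators₂* c-commands the pronoun within its binding domain → coindexation would violate Principle B.
*the musicians₃*: the pronoun c-commands this R-expression → coindexation would violate Principle C on *the musicians₃*.
*the students₄*: the pronoun c-commands this R-expression → coindexation would violate Principle C on *the students₄*.
*the negotiators₅*: the pronoun c-commands this R-expression → coindexation would violate Principle C on *the negotiators₅*.

{1}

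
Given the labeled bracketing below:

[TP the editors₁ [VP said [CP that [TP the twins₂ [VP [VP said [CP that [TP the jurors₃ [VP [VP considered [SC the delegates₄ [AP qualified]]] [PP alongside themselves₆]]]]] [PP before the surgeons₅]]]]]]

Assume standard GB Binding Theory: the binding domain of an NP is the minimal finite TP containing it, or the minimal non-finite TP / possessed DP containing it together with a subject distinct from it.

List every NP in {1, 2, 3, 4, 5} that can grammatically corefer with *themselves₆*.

*themselves* is an anaphor, so Principle A applies: it must be bound in its binding domain.
Binding domain of *themselves₆*: the embedded TP, whose subject is the jurors₃.
*the editors₁* c-commands the anaphor but is outside its binding domain → cannot satisfy Principle A.
*the twins₂* c-commands the anaphor but is outside its binding domain → cannot satisfy Principle A.
*the jurors₃* c-commands the anaphor within its binding domain → licit binder.
*the delegates₄* does not c-command the anaphor → cannot bind it.
*the surgeons₅* does not c-command the anaphor → cannot bind it.

{3}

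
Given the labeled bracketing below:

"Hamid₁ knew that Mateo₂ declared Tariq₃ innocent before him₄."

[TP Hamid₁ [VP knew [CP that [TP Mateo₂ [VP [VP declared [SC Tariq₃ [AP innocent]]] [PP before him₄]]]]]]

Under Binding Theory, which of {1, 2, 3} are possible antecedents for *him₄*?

{1, 3}

*him* is a pronoun, so Principle B applies: it must be free in its binding domain.
Binding domain of *him₄*: the embedded TP, whose subject is Mateo₂.
*Hamid₁* c-commands the pronoun but from outside its binding domain, and is not c-commanded by it → coindexation permitted.
*Mateo₂* c-commands the pronoun within its binding domain → coindexation would violate Principle B.
*Tariq₃* and the pronoun do not c-command one another → neither Principle B nor Principle C is at stake; coindexation permitted.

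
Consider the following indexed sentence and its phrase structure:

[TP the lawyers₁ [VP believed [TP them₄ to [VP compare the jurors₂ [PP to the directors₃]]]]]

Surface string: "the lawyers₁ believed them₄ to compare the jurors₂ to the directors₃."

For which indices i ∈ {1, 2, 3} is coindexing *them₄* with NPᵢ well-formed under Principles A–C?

none

*them* is a pronoun, so Principle B applies: it must be free in its binding domain.
Binding domain of *them₄*: the matrix TP, whose subject is the lawyers₁.
*the lawyers₁* c-commands the pronoun within its binding domain → coindexation would violate Principle B.
*the jurors₂*: the pronoun c-commands this R-expression → coindexation would violate Principle C on *the jurors₂*.
*the directors₃*: the pronoun c-commands this R-expression → coindexation would violate Principle C on *the directors₃*.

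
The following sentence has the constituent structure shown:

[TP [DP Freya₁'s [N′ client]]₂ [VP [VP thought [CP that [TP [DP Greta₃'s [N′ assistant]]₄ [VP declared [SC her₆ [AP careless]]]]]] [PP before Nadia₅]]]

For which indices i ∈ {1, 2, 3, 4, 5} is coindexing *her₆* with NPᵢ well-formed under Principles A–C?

{1, 2, 3, 5}

*her* is a pronoun, so Principle B applies: it must be free in its binding domain.
Binding domain of *her₆*: the embedded TP, whose subject is [Greta₃'s assistant]₄.
*Freya₁* and the pronoun do not c-command one another → neither Principle B nor Principle C is at stake; coindexation permitted.
*[Freya₁'s client]₂* c-commands the pronoun but from outside its binding domain, and is not c-commanded by it → coindexation permitted.
*Greta₃* and the pronoun do not c-command one another → neither Principle B nor Principle C is at stake; coindexation permitted.
*[Greta₃'s assistant]₄* c-commands the pronoun within its binding domain → coindexation would violate Principle B.
*Nadia₅* and the pronoun do not c-command one another → neither Principle B nor Principle C is at stake; coindexation permitted.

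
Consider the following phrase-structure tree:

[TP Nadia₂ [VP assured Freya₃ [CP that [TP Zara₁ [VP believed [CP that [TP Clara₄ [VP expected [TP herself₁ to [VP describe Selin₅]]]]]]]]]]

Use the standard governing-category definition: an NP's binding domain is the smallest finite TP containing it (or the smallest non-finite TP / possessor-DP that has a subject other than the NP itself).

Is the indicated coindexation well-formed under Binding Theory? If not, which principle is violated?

The two coindexed NPs are *Zara₁* and *herself₁*.
*herself₁* is an anaphor. Principle A requires it to be bound within its binding domain — the embedded TP, whose subject is Clara₄.
Within that domain it is c-commanded by *Clara₄*, which does not share its index.
*Zara₁* does c-command the anaphor, but from outside its binding domain.
The anaphor is unbound in its domain → Principle A violation.

Principle A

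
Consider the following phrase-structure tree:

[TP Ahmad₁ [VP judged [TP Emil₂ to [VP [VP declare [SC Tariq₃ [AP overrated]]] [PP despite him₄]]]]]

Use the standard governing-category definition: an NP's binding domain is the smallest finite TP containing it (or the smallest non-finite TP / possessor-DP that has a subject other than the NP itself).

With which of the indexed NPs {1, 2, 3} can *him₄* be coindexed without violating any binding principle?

*him* is a pronoun, so Principle B applies: it must be free in its binding domain.
Binding domain of *him₄*: the embedded TP, whose subject is Emil₂.
*Ahmad₁* c-commands the pronoun but from outside its binding domain, and is not c-commanded by it → coindexation permitted.
*Emil₂* c-commands the pronoun within its binding domain → coindexation would violate Principle B.
*Tariq₃* and the pronoun do not c-command one another → neither Principle B nor Principle C is at stake; coindexation permitted.

{1, 3}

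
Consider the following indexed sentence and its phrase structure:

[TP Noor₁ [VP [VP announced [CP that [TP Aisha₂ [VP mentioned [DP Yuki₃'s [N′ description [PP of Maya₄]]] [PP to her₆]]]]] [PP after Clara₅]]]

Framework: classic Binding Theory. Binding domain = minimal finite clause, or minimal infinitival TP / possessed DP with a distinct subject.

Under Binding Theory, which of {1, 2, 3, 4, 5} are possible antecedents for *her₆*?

*her* is a pronoun, so Principle B applies: it must be free in its binding domain.
Binding domain of *her₆*: the embedded TP, whose subject is Aisha₂.
*Noor₁* c-commands the pronoun but from outside its binding domain, and is not c-commanded by it → coindexation permitted.
*Aisha₂* c-commands the pronoun within its binding domain → coindexation would violate Principle B.
*Yuki₃* and the pronoun do not c-command one another → neither Principle B nor Principle C is at stake; coindexation permitted.
*Maya₄* and the pronoun do not c-command one another → neither Principle B nor Principle C is at stake; coindexation permitted.
*Clara₅* and the pronoun do not c-command one another → neither Principle B nor Principle C is at stake; coindexation permitted.

{1, 3, 4, 5}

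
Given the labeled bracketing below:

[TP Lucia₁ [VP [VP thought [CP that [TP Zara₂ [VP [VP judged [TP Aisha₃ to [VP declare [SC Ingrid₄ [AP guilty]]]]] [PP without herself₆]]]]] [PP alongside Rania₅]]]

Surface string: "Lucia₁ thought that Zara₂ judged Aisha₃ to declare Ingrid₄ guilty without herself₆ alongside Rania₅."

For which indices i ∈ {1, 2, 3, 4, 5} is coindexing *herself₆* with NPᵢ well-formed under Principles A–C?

{2}

*herself* is an anaphor, so Principle A applies: it must be bound in its binding domain.
Binding domain of *herself₆*: the embedded TP, whose subject is Zara₂.
*Lucia₁* c-commands the anaphor but is outside its binding domain → cannot satisfy Principle A.
*Zara₂* c-commands the anaphor within its binding domain → licit binder.
*Aisha₃* does not c-command the anaphor → cannot bind it.
*Ingrid₄* does not c-command the anaphor → cannot bind it.
*Rania₅* does not c-command the anaphor → cannot bind it.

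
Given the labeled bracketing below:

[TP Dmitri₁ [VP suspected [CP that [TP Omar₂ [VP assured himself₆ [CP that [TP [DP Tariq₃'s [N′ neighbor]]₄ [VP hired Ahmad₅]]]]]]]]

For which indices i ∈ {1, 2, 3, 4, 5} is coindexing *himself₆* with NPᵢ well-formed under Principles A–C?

{2}

*himself* is an anaphor, so Principle A applies: it must be bound in its binding domain.
Binding domain of *himself₆*: the embedded TP, whose subject is Omar₂.
*Dmitri₁* c-commands the anaphor but is outside its binding domain → cannot satisfy Principle A.
*Omar₂* c-commands the anaphor within its binding domain → licit binder.
*Tariq₃* does not c-command the anaphor → cannot bind it.
*[Tariq₃'s neighbor]₄* does not c-command the anaphor → cannot bind it.
*Ahmad₅* does not c-command the anaphor → cannot bind it.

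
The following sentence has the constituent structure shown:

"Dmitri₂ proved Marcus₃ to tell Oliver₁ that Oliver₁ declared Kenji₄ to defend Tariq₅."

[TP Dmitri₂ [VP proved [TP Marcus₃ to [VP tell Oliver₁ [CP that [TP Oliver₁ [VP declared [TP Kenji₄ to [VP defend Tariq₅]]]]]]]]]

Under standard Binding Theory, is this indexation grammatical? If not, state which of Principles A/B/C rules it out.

Principle C

The two coindexed NPs are *Oliver₁* (the higher occurrence) and *Oliver₁* (the lower occurrence).
*Oliver₁* (the lower occurrence) is an R-expression. Principle C requires it to be free everywhere.
*Oliver₁* (the higher occurrence) c-commands it and carries the same index.
The R-expression is bound → Principle C violation.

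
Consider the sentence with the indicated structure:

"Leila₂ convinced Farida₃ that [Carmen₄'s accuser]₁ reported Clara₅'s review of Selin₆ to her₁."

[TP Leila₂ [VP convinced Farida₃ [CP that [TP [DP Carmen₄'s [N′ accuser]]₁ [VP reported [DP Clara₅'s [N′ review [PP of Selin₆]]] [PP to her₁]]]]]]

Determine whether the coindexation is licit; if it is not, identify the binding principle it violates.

Principle B

The two coindexed NPs are *[Carmen₄'s accuser]₁* and *her₁*.
*her₁* is a pronoun. Its binding domain is the embedded TP, whose subject is [Carmen₄'s accuser]₁.
*[Carmen₄'s accuser]₁* c-commands it within that domain and carries the same index.
The pronoun is locally bound → Principle B violation.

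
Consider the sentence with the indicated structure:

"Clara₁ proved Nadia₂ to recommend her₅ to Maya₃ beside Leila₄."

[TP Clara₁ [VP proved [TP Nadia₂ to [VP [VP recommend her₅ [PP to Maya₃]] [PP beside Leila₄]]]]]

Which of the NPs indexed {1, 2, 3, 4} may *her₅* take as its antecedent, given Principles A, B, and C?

*her* is a pronoun, so Principle B applies: it must be free in its binding domain.
Binding domain of *her₅*: the embedded TP, whose subject is Nadia₂.
*Clara₁* c-commands the pronoun but from outside its binding domain, and is not c-commanded by it → coindexation permitted.
*Nadia₂* c-commands the pronoun within its binding domain → coindexation would violate Principle B.
*Maya₃*: the pronoun c-commands this R-expression → coindexation would violate Principle C on *Maya₃*.
*Leila₄* and the pronoun do not c-command one another → neither Principle B nor Principle C is at stake; coindexation permitted.

{1, 4}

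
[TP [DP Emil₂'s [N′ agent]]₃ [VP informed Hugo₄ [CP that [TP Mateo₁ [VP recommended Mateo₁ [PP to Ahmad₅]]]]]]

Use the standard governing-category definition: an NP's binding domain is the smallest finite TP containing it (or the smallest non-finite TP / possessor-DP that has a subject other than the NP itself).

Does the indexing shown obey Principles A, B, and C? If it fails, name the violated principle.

Principle C

The two coindexed NPs are *Mateo₁* (the higher occurrence) and *Mateo₁* (the lower occurrence).
*Mateo₁* (the lower occurrence) is an R-expression. Principle C requires it to be free everywhere.
*Mateo₁* (the higher occurrence) c-commands it and carries the same index.
The R-expression is bound → Principle C violation.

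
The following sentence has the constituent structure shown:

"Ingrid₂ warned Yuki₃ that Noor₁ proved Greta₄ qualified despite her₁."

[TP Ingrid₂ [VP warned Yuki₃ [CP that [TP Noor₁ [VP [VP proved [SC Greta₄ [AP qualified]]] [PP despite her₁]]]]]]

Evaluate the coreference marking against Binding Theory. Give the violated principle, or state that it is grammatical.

Principle B

The two coindexed NPs are *Noor₁* and *her₁*.
*her₁* is a pronoun. Its binding domain is the embedded TP, whose subject is Noor₁.
*Noor₁* c-commands it within that domain and carries the same index.
The pronoun is locally bound → Principle B violation.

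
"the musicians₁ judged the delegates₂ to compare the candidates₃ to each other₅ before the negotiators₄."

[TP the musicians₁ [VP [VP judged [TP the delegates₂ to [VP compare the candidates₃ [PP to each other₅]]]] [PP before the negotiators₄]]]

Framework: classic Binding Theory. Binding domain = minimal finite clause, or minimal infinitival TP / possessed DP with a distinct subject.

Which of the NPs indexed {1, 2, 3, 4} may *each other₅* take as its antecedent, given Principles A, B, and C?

*each other* is an anaphor, so Principle A applies: it must be bound in its binding domain.
Binding domain of *each other₅*: the embedded TP, whose subject is the delegates₂.
*the musicians₁* c-commands the anaphor but is outside its binding domain → cannot satisfy Principle A.
*the delegates₂* c-commands the anaphor within its binding domain → licit binder.
*the candidates₃* c-commands the anaphor within its binding domain → licit binder.
*the negotiators₄* does not c-command the anaphor → cannot bind it.

{2, 3}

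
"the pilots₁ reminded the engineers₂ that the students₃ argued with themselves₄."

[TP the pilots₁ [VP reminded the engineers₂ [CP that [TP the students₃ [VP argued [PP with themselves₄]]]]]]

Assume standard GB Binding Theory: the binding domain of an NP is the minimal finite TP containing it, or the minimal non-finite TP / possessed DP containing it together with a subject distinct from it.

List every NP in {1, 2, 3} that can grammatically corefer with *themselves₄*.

{3}

*themselves* is an anaphor, so Principle A applies: it must be bound in its binding domain.
Binding domain of *themselves₄*: the embedded TP, whose subject is the students₃.
*the pilots₁* c-commands the anaphor but is outside its binding domain → cannot satisfy Principle A.
*the engineers₂* c-commands the anaphor but is outside its binding domain → cannot satisfy Principle A.
*the students₃* c-commands the anaphor within its binding domain → licit binder.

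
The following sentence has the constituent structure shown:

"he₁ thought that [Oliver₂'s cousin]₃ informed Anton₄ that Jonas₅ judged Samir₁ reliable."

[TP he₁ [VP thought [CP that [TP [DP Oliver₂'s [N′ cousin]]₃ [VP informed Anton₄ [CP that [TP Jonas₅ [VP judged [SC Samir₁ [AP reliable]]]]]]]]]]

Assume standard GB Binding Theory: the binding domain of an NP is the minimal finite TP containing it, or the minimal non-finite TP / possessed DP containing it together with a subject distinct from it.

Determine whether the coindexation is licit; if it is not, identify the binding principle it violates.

The two coindexed NPs are *he₁* and *Samir₁*.
*Samir₁* is an R-expression. Principle C requires it to be free everywhere.
*he₁* c-commands it and carries the same index.
The R-expression is bound → Principle C violation.

Principle C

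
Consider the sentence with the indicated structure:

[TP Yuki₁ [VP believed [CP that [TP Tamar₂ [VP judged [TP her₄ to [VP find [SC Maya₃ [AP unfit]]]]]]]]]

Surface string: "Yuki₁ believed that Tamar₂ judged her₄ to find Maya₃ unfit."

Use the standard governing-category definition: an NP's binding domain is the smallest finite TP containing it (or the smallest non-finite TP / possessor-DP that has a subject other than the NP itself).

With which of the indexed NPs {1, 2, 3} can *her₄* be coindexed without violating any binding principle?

{1}

*her* is a pronoun, so Principle B applies: it must be free in its binding domain.
Binding domain of *her₄*: the embedded TP, whose subject is Tamar₂.
*Yuki₁* c-commands the pronoun but from outside its binding domain, and is not c-commanded by it → coindexation permitted.
*Tamar₂* c-commands the pronoun within its binding domain → coindexation would violate Principle B.
*Maya₃*: the pronoun c-commands this R-expression → coindexation would violate Principle C on *Maya₃*.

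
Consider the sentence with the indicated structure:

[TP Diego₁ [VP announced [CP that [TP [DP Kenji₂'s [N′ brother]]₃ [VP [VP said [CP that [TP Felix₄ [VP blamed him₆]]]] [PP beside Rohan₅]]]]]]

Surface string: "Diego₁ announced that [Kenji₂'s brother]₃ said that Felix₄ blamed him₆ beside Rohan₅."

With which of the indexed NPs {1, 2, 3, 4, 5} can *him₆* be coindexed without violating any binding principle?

{1, 2, 3, 5}

*him* is a pronoun, so Principle B applies: it must be free in its binding domain.
Binding domain of *him₆*: the embedded TP, whose subject is Felix₄.
*Diego₁* c-commands the pronoun but from outside its binding domain, and is not c-commanded by it → coindexation permitted.
*Kenji₂* and the pronoun do not c-command one another → neither Principle B nor Principle C is at stake; coindexation permitted.
*[Kenji₂'s brother]₃* c-commands the pronoun but from outside its binding domain, and is not c-commanded by it → coindexation permitted.
*Felix₄* c-commands the pronoun within its binding domain → coindexation would violate Principle B.
*Rohan₅* and the pronoun do not c-command one another → neither Principle B nor Principle C is at stake; coindexation permitted.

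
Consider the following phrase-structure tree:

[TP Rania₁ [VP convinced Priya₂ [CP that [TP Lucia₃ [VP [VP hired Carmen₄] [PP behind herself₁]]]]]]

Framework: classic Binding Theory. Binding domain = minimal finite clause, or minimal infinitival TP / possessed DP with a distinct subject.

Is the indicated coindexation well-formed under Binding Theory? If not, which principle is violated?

Principle A

The two coindexed NPs are *Rania₁* and *herself₁*.
*herself₁* is an anaphor. Principle A requires it to be bound within its binding domain — the embedded TP, whose subject is Lucia₃.
Within that domain it is c-commanded by *Lucia₃*, which does not share its index.
*Rania₁* does c-command the anaphor, but from outside its binding domain.
The anaphor is unbound in its domain → Principle A violation.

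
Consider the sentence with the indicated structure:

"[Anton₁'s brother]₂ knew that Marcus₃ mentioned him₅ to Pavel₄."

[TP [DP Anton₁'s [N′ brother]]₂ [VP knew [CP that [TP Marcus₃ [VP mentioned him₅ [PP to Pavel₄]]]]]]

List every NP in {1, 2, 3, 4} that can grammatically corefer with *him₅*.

{1, 2}

*him* is a pronoun, so Principle B applies: it must be free in its binding domain.
Binding domain of *him₅*: the embedded TP, whose subject is Marcus₃.
*Anton₁* and the pronoun do not c-command one another → neither Principle B nor Principle C is at stake; coindexation permitted.
*[Anton₁'s brother]₂* c-commands the pronoun but from outside its binding domain, and is not c-commanded by it → coindexation permitted.
*Marcus₃* c-commands the pronoun within its binding domain → coindexation would violate Principle B.
*Pavel₄*: the pronoun c-commands this R-expression → coindexation would violate Principle C on *Pavel₄*.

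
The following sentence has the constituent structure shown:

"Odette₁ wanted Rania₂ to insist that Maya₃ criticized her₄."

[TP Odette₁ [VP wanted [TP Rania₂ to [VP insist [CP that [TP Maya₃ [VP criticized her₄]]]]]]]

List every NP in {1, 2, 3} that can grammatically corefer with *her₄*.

*her* is a pronoun, so Principle B applies: it must be free in its binding domain.
Binding domain of *her₄*: the embedded TP, whose subject is Maya₃.
*Odette₁* c-commands the pronoun but from outside its binding domain, and is not c-commanded by it → coindexation permitted.
*Rania₂* c-commands the pronoun but from outside its binding domain, and is not c-commanded by it → coindexation permitted.
*Maya₃* c-commands the pronoun within its binding domain → coindexation would violate Principle B.

{1, 2}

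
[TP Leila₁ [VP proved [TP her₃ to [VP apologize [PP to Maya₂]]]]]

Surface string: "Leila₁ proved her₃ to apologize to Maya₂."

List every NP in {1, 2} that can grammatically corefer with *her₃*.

*her* is a pronoun, so Principle B applies: it must be free in its binding domain.
Binding domain of *her₃*: the matrix TP, whose subject is Leila₁.
*Leila₁* c-commands the pronoun within its binding domain → coindexation would violate Principle B.
*Maya₂*: the pronoun c-commands this R-expression → coindexation would violate Principle C on *Maya₂*.

none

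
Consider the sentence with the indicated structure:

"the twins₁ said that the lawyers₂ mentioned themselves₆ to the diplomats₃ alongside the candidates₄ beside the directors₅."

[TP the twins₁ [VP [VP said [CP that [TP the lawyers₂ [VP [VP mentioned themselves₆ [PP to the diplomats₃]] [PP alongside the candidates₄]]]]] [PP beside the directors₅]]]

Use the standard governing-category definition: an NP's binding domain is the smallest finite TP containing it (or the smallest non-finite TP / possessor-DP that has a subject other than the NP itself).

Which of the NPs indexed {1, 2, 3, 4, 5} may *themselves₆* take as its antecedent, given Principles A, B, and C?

*themselves* is an anaphor, so Principle A applies: it must be bound in its binding domain.
Binding domain of *themselves₆*: the embedded TP, whose subject is the lawyers₂.
*the twins₁* c-commands the anaphor but is outside its binding domain → cannot satisfy Principle A.
*the lawyers₂* c-commands the anaphor within its binding domain → licit binder.
*the diplomats₃* does not c-command the anaphor → cannot bind it.
*the candidates₄* does not c-command the anaphor → cannot bind it.
*the directors₅* does not c-command the anaphor → cannot bind it.

{2}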